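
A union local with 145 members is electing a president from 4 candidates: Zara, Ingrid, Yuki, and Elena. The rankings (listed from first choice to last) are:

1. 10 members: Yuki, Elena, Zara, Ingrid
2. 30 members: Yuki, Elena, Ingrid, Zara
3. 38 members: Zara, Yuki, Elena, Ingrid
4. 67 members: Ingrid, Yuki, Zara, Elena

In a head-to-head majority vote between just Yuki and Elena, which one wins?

Yuki

Voters preferring Yuki to Elena: 145; preferring Elena to Yuki: 0.
Yuki wins the head-to-head.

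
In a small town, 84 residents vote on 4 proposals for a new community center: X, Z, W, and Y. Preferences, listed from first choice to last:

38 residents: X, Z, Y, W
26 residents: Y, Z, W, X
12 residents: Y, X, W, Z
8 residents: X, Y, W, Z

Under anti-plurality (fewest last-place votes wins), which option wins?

Last-place votes: X 26, Z 20, W 38, Y 0.
Y is ranked last by the fewest voters, so Y wins.

Y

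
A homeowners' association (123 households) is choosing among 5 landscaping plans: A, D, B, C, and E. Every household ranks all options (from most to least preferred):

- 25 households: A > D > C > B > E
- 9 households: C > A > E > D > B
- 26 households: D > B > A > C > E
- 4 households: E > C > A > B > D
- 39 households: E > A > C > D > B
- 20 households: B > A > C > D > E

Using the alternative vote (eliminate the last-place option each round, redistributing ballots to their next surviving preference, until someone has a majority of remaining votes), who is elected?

Round 1: A 25, D 26, B 20, C 9, E 43. Eliminate C.
Round 2: A 34, D 26, B 20, E 43. Eliminate B.
Round 3: A 54, D 26, E 43. Eliminate D.
Round 4: A 80, E 43. A has a majority.

A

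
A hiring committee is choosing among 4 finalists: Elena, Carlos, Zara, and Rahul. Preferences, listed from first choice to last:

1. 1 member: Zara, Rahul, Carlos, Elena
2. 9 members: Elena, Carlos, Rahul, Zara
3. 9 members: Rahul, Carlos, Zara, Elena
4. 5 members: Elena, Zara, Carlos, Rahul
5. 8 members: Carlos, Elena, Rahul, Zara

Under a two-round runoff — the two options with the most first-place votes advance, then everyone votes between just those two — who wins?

Round 1 first-place votes: Elena 14, Carlos 8, Zara 1, Rahul 9.
Elena and Rahul advance.
Runoff: Elena is preferred to Rahul by 22 voters; Rahul by 10.
Elena wins the runoff.

Elena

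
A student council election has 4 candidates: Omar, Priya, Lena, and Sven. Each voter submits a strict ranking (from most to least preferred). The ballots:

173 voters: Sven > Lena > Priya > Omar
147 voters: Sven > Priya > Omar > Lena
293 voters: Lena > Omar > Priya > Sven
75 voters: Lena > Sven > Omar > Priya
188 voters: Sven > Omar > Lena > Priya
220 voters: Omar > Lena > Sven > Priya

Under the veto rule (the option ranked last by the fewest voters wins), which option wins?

Last-place votes: Omar 173, Priya 483, Lena 147, Sven 293.
Lena is ranked last by the fewest voters, so Lena wins.

Lena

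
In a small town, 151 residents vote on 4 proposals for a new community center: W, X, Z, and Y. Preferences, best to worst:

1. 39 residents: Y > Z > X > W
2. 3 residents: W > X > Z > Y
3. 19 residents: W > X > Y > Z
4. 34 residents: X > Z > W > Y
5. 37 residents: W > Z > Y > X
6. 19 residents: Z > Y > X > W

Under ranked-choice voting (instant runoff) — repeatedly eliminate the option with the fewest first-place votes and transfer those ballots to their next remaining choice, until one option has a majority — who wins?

W

Round 1: W 59, X 34, Z 19, Y 39. Eliminate Z.
Round 2: W 59, X 34, Y 58. Eliminate X.
Round 3: W 93, Y 58. W has a majority.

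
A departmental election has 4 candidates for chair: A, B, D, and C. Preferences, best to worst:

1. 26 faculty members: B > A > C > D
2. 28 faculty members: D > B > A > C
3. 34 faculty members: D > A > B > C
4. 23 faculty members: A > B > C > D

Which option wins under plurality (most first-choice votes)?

D

First-place votes: A 23, B 26, D 62, C 0.
D has the most first-place votes.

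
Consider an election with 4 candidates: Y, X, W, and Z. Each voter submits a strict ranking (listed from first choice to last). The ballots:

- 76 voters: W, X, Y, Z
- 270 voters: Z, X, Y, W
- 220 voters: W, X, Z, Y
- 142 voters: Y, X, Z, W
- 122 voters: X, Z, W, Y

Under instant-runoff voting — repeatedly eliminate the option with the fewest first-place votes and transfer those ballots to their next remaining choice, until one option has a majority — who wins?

Z

Round 1: Y 142, X 122, W 296, Z 270. Eliminate X.
Round 2: Y 142, W 296, Z 392. Eliminate Y.
Round 3: W 296, Z 534. Z has a majority.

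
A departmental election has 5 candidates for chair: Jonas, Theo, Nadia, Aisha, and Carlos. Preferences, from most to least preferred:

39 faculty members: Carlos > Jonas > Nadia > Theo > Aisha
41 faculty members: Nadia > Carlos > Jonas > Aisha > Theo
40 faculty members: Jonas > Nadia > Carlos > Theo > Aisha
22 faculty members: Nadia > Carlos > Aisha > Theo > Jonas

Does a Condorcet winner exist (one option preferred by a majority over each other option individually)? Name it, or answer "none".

none

Checking pairwise contests:
Carlos beats Jonas 102–40.
Jonas beats Theo 120–22.
Jonas beats Nadia 79–63.
Jonas beats Aisha 120–22.
Nadia beats Carlos 103–39.
Every option loses at least one head-to-head, so there is no Condorcet winner.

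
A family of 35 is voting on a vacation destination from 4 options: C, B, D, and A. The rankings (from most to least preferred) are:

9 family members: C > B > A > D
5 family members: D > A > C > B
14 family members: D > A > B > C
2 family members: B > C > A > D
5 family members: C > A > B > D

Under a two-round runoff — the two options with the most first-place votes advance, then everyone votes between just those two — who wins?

Round 1 first-place votes: C 14, B 2, D 19, A 0.
D and C advance.
Runoff: D is preferred to C by 19 voters; C by 16.
D wins the runoff.

D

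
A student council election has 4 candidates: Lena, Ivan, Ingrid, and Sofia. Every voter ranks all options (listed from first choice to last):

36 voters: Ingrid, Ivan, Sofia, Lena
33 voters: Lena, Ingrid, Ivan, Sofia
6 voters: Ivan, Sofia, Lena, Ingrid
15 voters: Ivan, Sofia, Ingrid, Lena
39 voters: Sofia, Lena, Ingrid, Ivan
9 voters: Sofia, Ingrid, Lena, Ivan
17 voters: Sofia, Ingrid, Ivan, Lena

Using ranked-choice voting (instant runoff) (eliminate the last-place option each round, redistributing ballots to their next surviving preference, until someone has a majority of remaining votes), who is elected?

Sofia

Round 1: Lena 33, Ivan 21, Ingrid 36, Sofia 65. Eliminate Ivan.
Round 2: Lena 33, Ingrid 36, Sofia 86. Sofia has a majority.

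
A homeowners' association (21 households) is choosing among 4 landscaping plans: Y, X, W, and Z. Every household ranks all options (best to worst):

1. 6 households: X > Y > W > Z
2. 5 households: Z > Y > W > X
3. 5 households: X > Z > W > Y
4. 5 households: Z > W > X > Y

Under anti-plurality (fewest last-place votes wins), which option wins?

W

Last-place votes: Y 10, X 5, W 0, Z 6.
W is ranked last by the fewest voters, so W wins.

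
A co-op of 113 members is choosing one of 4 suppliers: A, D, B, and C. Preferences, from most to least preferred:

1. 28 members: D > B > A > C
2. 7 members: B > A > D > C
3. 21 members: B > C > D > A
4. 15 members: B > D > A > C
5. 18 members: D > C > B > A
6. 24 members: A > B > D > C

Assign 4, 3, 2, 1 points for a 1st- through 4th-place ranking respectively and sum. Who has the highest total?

A: 28·2 + 7·3 + 21·1 + 15·2 + 18·1 + 24·4 = 242
D: 28·4 + 7·2 + 21·2 + 15·3 + 18·4 + 24·2 = 333
B: 28·3 + 7·4 + 21·4 + 15·4 + 18·2 + 24·3 = 364
C: 28·1 + 7·1 + 21·3 + 15·1 + 18·3 + 24·1 = 191
B has the highest Borda score (364).

B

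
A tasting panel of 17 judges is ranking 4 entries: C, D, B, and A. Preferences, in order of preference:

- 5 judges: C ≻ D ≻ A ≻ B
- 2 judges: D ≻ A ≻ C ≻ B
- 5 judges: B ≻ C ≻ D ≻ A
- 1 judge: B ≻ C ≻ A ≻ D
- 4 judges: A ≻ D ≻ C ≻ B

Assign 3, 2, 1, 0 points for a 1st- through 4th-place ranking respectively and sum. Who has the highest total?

C

C: 5·3 + 2·1 + 5·2 + 1·2 + 4·1 = 33
D: 5·2 + 2·3 + 5·1 + 1·0 + 4·2 = 29
B: 5·0 + 2·0 + 5·3 + 1·3 + 4·0 = 18
A: 5·1 + 2·2 + 5·0 + 1·1 + 4·3 = 22
C has the highest Borda score (33).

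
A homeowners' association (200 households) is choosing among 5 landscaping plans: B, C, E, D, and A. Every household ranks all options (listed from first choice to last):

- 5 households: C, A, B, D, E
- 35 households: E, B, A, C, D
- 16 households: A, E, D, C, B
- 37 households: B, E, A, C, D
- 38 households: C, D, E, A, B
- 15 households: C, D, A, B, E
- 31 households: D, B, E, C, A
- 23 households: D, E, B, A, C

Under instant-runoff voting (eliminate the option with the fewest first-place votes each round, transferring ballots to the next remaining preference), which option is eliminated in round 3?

D

Round 1: B 37, C 58, E 35, D 54, A 16. Eliminate A.
Round 2: B 37, C 58, E 51, D 54. Eliminate B.
Round 3: C 58, E 88, D 54. Eliminate D.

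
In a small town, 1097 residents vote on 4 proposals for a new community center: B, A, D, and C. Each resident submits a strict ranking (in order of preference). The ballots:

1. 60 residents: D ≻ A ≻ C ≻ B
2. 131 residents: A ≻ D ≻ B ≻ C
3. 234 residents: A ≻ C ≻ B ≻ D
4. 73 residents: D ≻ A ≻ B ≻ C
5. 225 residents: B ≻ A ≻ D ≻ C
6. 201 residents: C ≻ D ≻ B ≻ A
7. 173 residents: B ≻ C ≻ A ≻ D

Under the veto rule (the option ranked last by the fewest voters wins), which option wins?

Last-place votes: B 60, A 201, D 407, C 429.
B is ranked last by the fewest voters, so B wins.

B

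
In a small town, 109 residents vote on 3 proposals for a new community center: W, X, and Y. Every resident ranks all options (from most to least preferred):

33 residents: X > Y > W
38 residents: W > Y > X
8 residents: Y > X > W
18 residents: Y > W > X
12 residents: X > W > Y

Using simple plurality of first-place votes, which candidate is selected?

First-place votes: W 38, X 45, Y 26.
X has the most first-place votes.

X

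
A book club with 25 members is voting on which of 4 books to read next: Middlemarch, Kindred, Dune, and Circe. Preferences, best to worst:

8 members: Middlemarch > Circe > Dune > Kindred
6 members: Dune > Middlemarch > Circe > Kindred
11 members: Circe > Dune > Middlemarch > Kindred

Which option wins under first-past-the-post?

First-place votes: Middlemarch 8, Kindred 0, Dune 6, Circe 11.
Circe has the most first-place votes.

Circe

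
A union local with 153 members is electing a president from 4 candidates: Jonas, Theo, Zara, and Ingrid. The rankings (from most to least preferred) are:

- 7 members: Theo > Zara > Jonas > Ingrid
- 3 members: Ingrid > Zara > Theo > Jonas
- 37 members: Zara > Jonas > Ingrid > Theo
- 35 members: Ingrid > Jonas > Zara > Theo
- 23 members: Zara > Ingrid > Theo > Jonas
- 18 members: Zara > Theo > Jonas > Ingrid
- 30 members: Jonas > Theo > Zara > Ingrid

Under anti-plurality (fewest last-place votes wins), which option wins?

Zara

Last-place votes: Jonas 26, Theo 72, Zara 0, Ingrid 55.
Zara is ranked last by the fewest voters, so Zara wins.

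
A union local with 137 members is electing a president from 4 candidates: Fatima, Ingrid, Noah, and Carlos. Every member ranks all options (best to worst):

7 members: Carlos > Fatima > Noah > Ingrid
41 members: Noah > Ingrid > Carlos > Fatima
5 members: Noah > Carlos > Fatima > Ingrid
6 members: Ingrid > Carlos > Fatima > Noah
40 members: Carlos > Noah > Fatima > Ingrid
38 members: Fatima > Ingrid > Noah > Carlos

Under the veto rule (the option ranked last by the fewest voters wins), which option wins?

Noah

Last-place votes: Fatima 41, Ingrid 52, Noah 6, Carlos 38.
Noah is ranked last by the fewest voters, so Noah wins.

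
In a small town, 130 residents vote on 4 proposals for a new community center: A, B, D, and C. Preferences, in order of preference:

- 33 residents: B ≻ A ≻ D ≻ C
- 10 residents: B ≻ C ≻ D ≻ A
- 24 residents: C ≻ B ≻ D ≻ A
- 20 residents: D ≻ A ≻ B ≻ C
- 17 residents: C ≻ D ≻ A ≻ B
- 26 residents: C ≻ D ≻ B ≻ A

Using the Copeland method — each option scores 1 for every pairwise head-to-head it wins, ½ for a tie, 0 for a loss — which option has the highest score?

C

A: loses to B, D, and C → score 0.
B: beats A and D; loses to C → score 2.
D: beats A; loses to B and C → score 1.
C: beats A, B, and D → score 3.
C has the best pairwise record.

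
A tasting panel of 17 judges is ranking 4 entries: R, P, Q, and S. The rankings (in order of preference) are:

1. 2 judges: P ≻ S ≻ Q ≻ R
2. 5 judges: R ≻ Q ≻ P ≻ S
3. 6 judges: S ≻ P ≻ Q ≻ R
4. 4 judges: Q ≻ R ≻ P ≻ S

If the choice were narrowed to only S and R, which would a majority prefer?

Voters preferring S to R: 8; preferring R to S: 9.
R wins the head-to-head.

R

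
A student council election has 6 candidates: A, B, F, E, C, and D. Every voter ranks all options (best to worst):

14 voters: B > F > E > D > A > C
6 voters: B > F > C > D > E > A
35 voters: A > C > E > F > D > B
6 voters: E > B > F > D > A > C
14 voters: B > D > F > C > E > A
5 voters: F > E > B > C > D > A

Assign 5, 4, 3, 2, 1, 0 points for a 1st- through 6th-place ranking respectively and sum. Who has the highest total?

F

A: 14·1 + 6·0 + 35·5 + 6·1 + 14·0 + 5·0 = 195
B: 14·5 + 6·5 + 35·0 + 6·4 + 14·5 + 5·3 = 209
F: 14·4 + 6·4 + 35·2 + 6·3 + 14·3 + 5·5 = 235
E: 14·3 + 6·1 + 35·3 + 6·5 + 14·1 + 5·4 = 217
C: 14·0 + 6·3 + 35·4 + 6·0 + 14·2 + 5·2 = 196
D: 14·2 + 6·2 + 35·1 + 6·2 + 14·4 + 5·1 = 148
F has the highest Borda score (235).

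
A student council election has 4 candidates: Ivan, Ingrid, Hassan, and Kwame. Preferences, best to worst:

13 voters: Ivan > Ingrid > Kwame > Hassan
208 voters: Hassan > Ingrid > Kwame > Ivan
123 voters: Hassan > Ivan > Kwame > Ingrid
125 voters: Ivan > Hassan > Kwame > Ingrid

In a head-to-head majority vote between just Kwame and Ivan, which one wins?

Ivan

Voters preferring Kwame to Ivan: 208; preferring Ivan to Kwame: 261.
Ivan wins the head-to-head.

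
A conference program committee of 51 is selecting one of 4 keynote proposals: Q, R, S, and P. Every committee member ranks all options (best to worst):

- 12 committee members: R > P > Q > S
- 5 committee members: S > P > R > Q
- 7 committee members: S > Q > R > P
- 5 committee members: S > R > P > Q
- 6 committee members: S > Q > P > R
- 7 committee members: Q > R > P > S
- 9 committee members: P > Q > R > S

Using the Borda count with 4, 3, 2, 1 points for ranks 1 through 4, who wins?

Q: 12·2 + 5·1 + 7·3 + 5·1 + 6·3 + 7·4 + 9·3 = 128
R: 12·4 + 5·2 + 7·2 + 5·3 + 6·1 + 7·3 + 9·2 = 132
S: 12·1 + 5·4 + 7·4 + 5·4 + 6·4 + 7·1 + 9·1 = 120
P: 12·3 + 5·3 + 7·1 + 5·2 + 6·2 + 7·2 + 9·4 = 130
R has the highest Borda score (132).

R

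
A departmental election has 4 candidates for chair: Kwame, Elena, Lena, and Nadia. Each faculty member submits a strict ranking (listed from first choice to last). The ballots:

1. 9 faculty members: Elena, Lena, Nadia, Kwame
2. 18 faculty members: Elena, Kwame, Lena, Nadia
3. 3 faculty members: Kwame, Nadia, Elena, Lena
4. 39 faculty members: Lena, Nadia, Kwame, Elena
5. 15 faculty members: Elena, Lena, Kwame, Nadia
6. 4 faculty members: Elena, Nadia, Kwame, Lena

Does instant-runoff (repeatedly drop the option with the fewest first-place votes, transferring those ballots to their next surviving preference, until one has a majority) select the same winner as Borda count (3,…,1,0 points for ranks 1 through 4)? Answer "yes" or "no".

Instant-runoff — R1 Kwame 3, Elena 46, Lena 39, Nadia 0 (Elena winner). Winner: Elena.
Borda — scores: Kwame 103, Elena 141, Lena 183, Nadia 101. Winner: Lena.
The two methods disagree.

no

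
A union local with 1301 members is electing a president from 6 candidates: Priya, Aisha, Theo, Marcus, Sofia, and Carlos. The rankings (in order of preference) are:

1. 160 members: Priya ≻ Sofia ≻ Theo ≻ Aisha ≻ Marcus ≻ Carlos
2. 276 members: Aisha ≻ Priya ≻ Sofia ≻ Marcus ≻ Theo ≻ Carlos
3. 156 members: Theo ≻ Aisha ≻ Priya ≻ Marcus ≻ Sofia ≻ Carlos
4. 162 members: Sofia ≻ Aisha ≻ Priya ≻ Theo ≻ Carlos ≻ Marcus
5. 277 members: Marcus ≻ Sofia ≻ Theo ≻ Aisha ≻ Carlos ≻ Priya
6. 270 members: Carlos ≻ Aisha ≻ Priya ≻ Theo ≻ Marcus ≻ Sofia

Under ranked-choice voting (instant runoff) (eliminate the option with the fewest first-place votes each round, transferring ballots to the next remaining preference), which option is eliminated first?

Round 1: Priya 160, Aisha 276, Theo 156, Marcus 277, Sofia 162, Carlos 270. Eliminate Theo.

Theo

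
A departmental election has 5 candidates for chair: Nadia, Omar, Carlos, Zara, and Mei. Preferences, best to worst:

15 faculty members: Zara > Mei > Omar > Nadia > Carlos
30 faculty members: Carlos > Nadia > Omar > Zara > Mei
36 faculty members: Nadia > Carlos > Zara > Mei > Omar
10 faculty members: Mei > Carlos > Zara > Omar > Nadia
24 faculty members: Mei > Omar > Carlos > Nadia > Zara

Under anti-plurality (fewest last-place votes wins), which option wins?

Last-place votes: Nadia 10, Omar 36, Carlos 15, Zara 24, Mei 30.
Nadia is ranked last by the fewest voters, so Nadia wins.

Nadia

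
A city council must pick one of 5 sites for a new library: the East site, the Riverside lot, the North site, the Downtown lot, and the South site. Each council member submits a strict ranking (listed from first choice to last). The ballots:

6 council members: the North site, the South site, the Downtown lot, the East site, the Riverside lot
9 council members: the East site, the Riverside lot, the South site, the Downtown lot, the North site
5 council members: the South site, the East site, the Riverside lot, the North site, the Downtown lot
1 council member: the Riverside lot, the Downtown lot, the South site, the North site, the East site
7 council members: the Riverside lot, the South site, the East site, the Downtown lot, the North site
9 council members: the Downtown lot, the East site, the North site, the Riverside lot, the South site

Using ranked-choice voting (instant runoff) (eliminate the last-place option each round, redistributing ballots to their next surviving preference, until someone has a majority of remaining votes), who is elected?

Round 1: the East site 9, the Riverside lot 8, the North site 6, the Downtown lot 9, the South site 5. Eliminate the South site.
Round 2: the East site 14, the Riverside lot 8, the North site 6, the Downtown lot 9. Eliminate the North site.
Round 3: the East site 14, the Riverside lot 8, the Downtown lot 15. Eliminate the Riverside lot.
Round 4: the East site 21, the Downtown lot 16. The East site has a majority.

the East site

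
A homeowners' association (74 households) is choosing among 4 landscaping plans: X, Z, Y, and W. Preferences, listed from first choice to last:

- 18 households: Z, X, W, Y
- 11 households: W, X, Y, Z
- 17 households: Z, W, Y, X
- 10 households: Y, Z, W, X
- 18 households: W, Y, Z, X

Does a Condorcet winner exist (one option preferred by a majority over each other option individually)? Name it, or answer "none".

none

Checking pairwise contests:
Z beats X 63–11.
Y beats Z 39–35.
W beats Y 64–10.
Z beats W 45–29.
Every option loses at least one head-to-head, so there is no Condorcet winner.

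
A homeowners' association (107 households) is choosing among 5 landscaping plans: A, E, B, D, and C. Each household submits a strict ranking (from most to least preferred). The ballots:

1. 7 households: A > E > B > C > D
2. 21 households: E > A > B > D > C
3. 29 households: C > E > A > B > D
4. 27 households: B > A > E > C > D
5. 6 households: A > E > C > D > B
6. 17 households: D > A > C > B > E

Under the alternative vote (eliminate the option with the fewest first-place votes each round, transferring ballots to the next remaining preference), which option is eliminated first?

Round 1: A 13, E 21, B 27, D 17, C 29. Eliminate A.

A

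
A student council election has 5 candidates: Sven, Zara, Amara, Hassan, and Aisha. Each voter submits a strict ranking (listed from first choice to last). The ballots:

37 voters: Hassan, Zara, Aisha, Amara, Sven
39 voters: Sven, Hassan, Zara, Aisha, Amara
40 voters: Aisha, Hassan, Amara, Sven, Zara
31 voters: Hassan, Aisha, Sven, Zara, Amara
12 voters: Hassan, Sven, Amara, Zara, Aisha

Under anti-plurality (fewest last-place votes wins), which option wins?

Last-place votes: Sven 37, Zara 40, Amara 70, Hassan 0, Aisha 12.
Hassan is ranked last by the fewest voters, so Hassan wins.

Hassan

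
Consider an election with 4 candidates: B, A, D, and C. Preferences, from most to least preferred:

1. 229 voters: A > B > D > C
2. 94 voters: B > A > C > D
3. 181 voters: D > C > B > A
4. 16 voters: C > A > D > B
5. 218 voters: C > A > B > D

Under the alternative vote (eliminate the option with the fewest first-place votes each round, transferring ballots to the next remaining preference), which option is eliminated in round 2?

Round 1: B 94, A 229, D 181, C 234. Eliminate B.
Round 2: A 323, D 181, C 234. Eliminate D.

D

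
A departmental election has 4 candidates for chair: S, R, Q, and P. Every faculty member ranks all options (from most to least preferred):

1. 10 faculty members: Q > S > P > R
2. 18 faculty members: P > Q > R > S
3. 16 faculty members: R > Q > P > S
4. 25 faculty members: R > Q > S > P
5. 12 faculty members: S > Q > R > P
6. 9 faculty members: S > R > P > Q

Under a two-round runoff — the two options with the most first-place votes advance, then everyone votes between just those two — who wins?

R

Round 1 first-place votes: S 21, R 41, Q 10, P 18.
R and S advance.
Runoff: R is preferred to S by 59 voters; S by 31.
R wins the runoff.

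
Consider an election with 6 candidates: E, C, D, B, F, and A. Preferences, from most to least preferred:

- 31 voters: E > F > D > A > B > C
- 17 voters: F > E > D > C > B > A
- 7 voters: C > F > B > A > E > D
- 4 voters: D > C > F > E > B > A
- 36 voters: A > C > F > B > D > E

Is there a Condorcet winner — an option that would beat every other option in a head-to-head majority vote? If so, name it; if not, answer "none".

F vs E: 64–31 for F.
F vs C: 48–47 for F.
F vs D: 91–4 for F.
F vs B: 95–0 for F.
F vs A: 59–36 for F.
F beats every other option head-to-head.

F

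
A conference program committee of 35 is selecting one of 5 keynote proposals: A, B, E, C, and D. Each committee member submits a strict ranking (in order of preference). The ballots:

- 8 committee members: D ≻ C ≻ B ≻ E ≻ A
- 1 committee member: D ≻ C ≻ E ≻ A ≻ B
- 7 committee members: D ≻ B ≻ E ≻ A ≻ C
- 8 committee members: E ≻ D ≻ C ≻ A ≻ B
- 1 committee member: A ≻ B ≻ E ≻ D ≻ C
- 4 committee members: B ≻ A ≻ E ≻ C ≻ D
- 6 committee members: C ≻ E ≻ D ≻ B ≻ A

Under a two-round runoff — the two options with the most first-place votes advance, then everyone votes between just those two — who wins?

Round 1 first-place votes: A 1, B 4, E 8, C 6, D 16.
D and E advance.
Runoff: D is preferred to E by 16 voters; E by 19.
E wins the runoff.

E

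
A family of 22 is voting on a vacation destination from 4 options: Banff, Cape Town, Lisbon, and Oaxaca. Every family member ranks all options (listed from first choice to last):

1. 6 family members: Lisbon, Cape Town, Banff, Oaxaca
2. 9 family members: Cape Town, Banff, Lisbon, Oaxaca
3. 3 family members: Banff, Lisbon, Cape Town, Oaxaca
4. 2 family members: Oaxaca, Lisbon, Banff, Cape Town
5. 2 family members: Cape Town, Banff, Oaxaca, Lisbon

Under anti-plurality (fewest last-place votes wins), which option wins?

Last-place votes: Banff 0, Cape Town 2, Lisbon 2, Oaxaca 18.
Banff is ranked last by the fewest voters, so Banff wins.

Banff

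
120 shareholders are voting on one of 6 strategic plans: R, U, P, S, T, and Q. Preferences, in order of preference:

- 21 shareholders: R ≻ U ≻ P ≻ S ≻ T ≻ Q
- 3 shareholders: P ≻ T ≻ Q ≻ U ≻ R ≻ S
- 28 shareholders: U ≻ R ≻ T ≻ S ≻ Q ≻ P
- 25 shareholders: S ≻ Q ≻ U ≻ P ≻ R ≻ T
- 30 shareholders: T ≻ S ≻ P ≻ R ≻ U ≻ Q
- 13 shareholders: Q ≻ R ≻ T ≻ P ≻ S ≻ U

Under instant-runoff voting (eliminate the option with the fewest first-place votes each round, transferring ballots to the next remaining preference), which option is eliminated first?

P

Round 1: R 21, U 28, P 3, S 25, T 30, Q 13. Eliminate P.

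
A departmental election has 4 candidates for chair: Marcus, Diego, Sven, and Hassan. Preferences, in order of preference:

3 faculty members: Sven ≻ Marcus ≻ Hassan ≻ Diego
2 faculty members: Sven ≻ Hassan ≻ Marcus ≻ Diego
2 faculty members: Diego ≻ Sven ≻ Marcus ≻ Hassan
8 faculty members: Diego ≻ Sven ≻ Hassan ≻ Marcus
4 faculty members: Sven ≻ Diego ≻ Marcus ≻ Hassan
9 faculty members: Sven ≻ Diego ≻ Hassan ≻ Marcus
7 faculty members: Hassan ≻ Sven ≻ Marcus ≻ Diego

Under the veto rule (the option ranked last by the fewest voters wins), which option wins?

Last-place votes: Marcus 17, Diego 12, Sven 0, Hassan 6.
Sven is ranked last by the fewest voters, so Sven wins.

Sven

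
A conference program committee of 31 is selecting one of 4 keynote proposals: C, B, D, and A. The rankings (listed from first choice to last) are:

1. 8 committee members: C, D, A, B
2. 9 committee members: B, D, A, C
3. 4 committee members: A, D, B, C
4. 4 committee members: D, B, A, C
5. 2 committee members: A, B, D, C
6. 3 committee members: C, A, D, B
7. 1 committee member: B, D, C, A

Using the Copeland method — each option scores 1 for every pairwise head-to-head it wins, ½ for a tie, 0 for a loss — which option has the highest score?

D

C: loses to B, D, and A → score 0.
B: beats C; loses to D and A → score 1.
D: beats C, B, and A → score 3.
A: beats C and B; loses to D → score 2.
D has the best pairwise record.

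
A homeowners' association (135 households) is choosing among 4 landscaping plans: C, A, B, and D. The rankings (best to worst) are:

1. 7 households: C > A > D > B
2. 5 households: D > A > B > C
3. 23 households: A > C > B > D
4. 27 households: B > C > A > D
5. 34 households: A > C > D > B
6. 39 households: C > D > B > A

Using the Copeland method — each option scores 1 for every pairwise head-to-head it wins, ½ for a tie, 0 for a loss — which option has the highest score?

C

C: beats A, B, and D → score 3.
A: beats B and D; loses to C → score 2.
B: loses to C, A, and D → score 0.
D: beats B; loses to C and A → score 1.
C has the best pairwise record.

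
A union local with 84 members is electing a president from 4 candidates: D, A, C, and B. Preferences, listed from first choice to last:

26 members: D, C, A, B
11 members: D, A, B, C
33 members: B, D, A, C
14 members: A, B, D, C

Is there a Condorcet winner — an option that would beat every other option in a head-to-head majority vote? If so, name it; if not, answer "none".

none

Checking pairwise contests:
B beats D 47–37.
D beats A 70–14.
D beats C 84–0.
A beats B 51–33.
Every option loses at least one head-to-head, so there is no Condorcet winner.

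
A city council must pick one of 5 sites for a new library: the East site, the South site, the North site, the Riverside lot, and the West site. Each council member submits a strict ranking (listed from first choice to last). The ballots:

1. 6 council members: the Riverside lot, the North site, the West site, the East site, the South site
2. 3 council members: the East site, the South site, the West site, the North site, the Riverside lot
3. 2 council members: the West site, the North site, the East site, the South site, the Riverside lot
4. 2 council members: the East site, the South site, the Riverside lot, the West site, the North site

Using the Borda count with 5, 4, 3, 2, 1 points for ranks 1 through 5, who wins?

the East site: 6·2 + 3·5 + 2·3 + 2·5 = 43
the South site: 6·1 + 3·4 + 2·2 + 2·4 = 30
the North site: 6·4 + 3·2 + 2·4 + 2·1 = 40
the Riverside lot: 6·5 + 3·1 + 2·1 + 2·3 = 41
the West site: 6·3 + 3·3 + 2·5 + 2·2 = 41
the East site has the highest Borda score (43).

the East site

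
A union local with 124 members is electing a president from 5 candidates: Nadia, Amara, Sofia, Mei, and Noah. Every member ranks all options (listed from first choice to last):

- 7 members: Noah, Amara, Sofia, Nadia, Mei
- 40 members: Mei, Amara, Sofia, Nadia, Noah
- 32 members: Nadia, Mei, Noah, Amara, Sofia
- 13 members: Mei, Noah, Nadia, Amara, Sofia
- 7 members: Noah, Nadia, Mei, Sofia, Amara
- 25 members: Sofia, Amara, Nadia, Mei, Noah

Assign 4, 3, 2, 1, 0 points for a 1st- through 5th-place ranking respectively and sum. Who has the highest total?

Mei

Nadia: 7·1 + 40·1 + 32·4 + 13·2 + 7·3 + 25·2 = 272
Amara: 7·3 + 40·3 + 32·1 + 13·1 + 7·0 + 25·3 = 261
Sofia: 7·2 + 40·2 + 32·0 + 13·0 + 7·1 + 25·4 = 201
Mei: 7·0 + 40·4 + 32·3 + 13·4 + 7·2 + 25·1 = 347
Noah: 7·4 + 40·0 + 32·2 + 13·3 + 7·4 + 25·0 = 159
Mei has the highest Borda score (347).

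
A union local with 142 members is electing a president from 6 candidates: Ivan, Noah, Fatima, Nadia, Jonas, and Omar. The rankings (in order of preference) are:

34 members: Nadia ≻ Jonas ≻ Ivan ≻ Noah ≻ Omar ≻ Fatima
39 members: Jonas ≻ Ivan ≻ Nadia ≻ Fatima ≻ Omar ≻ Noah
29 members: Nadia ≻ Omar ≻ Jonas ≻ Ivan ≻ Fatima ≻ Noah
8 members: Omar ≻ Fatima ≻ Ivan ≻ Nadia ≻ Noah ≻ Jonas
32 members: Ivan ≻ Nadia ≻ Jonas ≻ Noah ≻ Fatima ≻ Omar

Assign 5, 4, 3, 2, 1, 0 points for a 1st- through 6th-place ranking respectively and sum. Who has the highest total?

Nadia

Ivan: 34·3 + 39·4 + 29·2 + 8·3 + 32·5 = 500
Noah: 34·2 + 39·0 + 29·0 + 8·1 + 32·2 = 140
Fatima: 34·0 + 39·2 + 29·1 + 8·4 + 32·1 = 171
Nadia: 34·5 + 39·3 + 29·5 + 8·2 + 32·4 = 576
Jonas: 34·4 + 39·5 + 29·3 + 8·0 + 32·3 = 514
Omar: 34·1 + 39·1 + 29·4 + 8·5 + 32·0 = 229
Nadia has the highest Borda score (576).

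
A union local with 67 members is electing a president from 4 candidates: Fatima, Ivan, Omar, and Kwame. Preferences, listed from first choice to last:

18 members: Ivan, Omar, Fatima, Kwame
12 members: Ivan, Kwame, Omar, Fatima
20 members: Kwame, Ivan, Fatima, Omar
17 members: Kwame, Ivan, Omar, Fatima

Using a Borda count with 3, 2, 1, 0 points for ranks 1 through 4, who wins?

Fatima: 18·1 + 12·0 + 20·1 + 17·0 = 38
Ivan: 18·3 + 12·3 + 20·2 + 17·2 = 164
Omar: 18·2 + 12·1 + 20·0 + 17·1 = 65
Kwame: 18·0 + 12·2 + 20·3 + 17·3 = 135
Ivan has the highest Borda score (164).

Ivan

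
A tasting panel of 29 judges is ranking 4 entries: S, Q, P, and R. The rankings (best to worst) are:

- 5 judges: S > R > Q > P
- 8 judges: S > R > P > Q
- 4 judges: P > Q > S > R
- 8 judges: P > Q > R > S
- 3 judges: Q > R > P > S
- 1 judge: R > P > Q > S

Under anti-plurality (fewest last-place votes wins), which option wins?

Last-place votes: S 12, Q 8, P 5, R 4.
R is ranked last by the fewest voters, so R wins.

R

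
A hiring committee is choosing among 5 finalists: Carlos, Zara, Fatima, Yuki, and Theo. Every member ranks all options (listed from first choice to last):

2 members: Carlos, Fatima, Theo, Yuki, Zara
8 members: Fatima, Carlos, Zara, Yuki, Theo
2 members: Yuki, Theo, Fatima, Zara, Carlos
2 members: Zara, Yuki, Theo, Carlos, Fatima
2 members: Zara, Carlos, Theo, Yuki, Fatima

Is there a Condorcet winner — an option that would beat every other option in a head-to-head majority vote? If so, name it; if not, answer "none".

Fatima

Fatima vs Carlos: 10–6 for Fatima.
Fatima vs Zara: 12–4 for Fatima.
Fatima vs Yuki: 10–6 for Fatima.
Fatima vs Theo: 10–6 for Fatima.
Fatima beats every other option head-to-head.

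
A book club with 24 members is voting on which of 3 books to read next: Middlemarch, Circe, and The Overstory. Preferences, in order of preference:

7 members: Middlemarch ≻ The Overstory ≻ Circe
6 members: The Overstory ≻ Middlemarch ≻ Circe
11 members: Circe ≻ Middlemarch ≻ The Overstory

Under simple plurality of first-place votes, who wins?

Circe

First-place votes: Middlemarch 7, Circe 11, The Overstory 6.
Circe has the most first-place votes.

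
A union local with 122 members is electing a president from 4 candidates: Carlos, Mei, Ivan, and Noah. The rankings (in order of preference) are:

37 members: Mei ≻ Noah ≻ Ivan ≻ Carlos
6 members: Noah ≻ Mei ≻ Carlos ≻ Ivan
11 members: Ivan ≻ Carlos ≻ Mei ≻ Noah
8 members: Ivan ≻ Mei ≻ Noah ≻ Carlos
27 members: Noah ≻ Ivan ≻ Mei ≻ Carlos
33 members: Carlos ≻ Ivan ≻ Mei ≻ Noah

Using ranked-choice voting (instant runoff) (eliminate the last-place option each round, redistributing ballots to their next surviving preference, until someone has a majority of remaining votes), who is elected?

Round 1: Carlos 33, Mei 37, Ivan 19, Noah 33. Eliminate Ivan.
Round 2: Carlos 44, Mei 45, Noah 33. Eliminate Noah.
Round 3: Carlos 44, Mei 78. Mei has a majority.

Mei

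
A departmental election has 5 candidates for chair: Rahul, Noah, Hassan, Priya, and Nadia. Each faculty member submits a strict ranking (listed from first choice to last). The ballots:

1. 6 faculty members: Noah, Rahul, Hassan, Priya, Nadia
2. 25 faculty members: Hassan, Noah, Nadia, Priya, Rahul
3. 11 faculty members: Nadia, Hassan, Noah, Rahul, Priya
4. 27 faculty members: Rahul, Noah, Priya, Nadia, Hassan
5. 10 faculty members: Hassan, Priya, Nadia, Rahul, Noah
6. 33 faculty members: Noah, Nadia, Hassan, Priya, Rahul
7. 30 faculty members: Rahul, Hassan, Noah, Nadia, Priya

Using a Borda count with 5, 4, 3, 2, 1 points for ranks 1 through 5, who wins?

Noah

Rahul: 6·4 + 25·1 + 11·2 + 27·5 + 10·2 + 33·1 + 30·5 = 409
Noah: 6·5 + 25·4 + 11·3 + 27·4 + 10·1 + 33·5 + 30·3 = 536
Hassan: 6·3 + 25·5 + 11·4 + 27·1 + 10·5 + 33·3 + 30·4 = 483
Priya: 6·2 + 25·2 + 11·1 + 27·3 + 10·4 + 33·2 + 30·1 = 290
Nadia: 6·1 + 25·3 + 11·5 + 27·2 + 10·3 + 33·4 + 30·2 = 412
Noah has the highest Borda score (536).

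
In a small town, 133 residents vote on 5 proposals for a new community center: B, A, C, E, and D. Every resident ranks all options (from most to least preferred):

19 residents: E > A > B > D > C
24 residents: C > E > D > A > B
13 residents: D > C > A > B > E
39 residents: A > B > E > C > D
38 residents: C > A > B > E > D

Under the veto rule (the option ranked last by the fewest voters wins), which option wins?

A

Last-place votes: B 24, A 0, C 19, E 13, D 77.
A is ranked last by the fewest voters, so A wins.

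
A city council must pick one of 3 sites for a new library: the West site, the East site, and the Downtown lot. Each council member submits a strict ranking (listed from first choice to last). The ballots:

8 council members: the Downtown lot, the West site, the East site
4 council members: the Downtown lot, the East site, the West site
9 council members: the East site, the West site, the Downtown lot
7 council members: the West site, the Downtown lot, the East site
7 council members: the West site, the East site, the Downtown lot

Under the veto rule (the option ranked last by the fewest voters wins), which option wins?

Last-place votes: the West site 4, the East site 15, the Downtown lot 16.
the West site is ranked last by the fewest voters, so the West site wins.

the West site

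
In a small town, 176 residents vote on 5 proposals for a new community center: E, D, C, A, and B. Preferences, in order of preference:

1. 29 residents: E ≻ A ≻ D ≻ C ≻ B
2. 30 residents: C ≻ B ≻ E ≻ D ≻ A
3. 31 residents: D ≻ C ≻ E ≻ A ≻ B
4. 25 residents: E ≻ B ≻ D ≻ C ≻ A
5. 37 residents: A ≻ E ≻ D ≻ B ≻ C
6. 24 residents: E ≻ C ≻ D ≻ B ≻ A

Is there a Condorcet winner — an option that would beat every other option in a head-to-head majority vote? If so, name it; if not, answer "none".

E

E vs D: 145–31 for E.
E vs C: 115–61 for E.
E vs A: 139–37 for E.
E vs B: 146–30 for E.
E beats every other option head-to-head.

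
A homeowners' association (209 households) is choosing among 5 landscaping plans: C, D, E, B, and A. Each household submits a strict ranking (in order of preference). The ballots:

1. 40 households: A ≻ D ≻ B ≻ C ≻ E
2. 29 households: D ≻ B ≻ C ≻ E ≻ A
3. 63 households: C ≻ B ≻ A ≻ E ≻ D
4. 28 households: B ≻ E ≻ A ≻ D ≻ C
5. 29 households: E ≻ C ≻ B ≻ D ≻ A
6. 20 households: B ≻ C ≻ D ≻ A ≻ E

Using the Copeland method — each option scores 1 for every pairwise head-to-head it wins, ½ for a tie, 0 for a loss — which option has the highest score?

B

C: beats D, E, and A; loses to B → score 3.
D: loses to C, E, B, and A → score 0.
E: beats D; loses to C, B, and A → score 1.
B: beats C, D, E, and A → score 4.
A: beats D and E; loses to C and B → score 2.
B has the best pairwise record.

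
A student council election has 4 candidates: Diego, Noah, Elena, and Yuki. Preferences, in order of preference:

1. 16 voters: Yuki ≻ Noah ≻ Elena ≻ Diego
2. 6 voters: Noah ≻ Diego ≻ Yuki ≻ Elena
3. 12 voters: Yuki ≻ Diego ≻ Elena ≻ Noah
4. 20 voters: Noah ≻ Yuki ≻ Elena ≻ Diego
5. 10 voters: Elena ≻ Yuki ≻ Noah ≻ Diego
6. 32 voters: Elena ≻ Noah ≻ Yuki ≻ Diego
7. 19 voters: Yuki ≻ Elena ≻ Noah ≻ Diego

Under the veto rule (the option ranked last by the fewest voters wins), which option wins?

Last-place votes: Diego 97, Noah 12, Elena 6, Yuki 0.
Yuki is ranked last by the fewest voters, so Yuki wins.

Yuki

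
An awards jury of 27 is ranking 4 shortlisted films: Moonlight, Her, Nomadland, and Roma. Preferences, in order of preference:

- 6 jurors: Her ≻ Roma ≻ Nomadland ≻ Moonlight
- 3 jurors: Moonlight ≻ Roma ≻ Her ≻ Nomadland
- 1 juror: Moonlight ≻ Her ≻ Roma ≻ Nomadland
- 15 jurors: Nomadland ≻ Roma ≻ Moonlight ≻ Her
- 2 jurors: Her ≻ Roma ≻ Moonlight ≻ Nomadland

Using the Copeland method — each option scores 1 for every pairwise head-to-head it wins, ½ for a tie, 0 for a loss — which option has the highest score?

Moonlight: beats Her; loses to Nomadland and Roma → score 1.
Her: loses to Moonlight, Nomadland, and Roma → score 0.
Nomadland: beats Moonlight, Her, and Roma → score 3.
Roma: beats Moonlight and Her; loses to Nomadland → score 2.
Nomadland has the best pairwise record.

Nomadland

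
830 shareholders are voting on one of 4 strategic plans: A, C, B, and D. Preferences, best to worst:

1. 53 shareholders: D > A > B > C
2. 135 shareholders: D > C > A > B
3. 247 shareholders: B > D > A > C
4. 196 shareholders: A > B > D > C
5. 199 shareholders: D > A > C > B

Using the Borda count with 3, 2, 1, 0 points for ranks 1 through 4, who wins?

D

A: 53·2 + 135·1 + 247·1 + 196·3 + 199·2 = 1474
C: 53·0 + 135·2 + 247·0 + 196·0 + 199·1 = 469
B: 53·1 + 135·0 + 247·3 + 196·2 + 199·0 = 1186
D: 53·3 + 135·3 + 247·2 + 196·1 + 199·3 = 1851
D has the highest Borda score (1851).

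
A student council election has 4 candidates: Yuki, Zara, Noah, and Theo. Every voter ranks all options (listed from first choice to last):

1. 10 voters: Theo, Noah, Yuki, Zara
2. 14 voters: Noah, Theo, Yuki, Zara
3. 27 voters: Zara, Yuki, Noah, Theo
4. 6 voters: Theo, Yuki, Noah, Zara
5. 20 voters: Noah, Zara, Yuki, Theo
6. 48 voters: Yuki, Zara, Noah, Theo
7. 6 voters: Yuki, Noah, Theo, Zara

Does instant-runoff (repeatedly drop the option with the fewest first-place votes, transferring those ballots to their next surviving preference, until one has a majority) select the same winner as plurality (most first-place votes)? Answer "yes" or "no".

Instant-runoff — R1 Yuki 54, Zara 27, Noah 34, Theo 16 (Theo out); R2 Yuki 60, Zara 27, Noah 44 (Zara out); R3 Yuki 87, Noah 44 (Yuki winner). Winner: Yuki.
Plurality — first-place votes: Yuki 54, Zara 27, Noah 34, Theo 16. Winner: Yuki.
The two methods agree.

yes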